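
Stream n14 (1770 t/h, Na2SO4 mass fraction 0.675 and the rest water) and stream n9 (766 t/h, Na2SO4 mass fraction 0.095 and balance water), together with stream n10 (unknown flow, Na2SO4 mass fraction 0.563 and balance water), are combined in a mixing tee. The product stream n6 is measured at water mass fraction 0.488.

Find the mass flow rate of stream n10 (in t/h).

606.1 t/h

Let n10 be the unknown flow. Total out = 2536 + n10.
water balance: 1268.5 + 0.437·n10 = 0.488·(2536 + n10)
(0.437 − 0.488)·n10 = 0.488×2536 − 1268.5 = -30.912
n10 = -30.912 / -0.051 = 606.12 t/h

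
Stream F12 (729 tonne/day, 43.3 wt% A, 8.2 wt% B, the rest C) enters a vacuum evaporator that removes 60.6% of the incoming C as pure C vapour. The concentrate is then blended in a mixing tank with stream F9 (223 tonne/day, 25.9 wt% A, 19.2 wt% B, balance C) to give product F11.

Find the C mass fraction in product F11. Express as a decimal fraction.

Vapour removed = 0.606×0.485×729 = 214.26 tonne/day; concentrate = 514.74 tonne/day.
C reaching the mixer = 139.3 (from concentrate) + 223×0.549 = 261.73 tonne/day.
Product flow = 514.74 + 223 = 737.74 tonne/day; C fraction = 0.3548.

0.3548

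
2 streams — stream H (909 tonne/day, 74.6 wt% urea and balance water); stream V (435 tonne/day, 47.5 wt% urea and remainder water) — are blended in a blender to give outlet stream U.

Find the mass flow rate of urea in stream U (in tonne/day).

urea out = urea in = 909×0.746 + 435×0.475 = 884.74 tonne/day.

884.7 tonne/day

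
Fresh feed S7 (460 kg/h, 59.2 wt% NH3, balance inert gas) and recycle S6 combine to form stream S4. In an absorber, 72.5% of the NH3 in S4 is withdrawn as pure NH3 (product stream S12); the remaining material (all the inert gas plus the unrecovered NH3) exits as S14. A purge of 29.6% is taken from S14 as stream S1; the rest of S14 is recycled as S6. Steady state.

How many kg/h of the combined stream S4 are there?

971.8 kg/h

inert gas enters only via S7 and leaves only via the purge: 460×0.408 = 0.296×(inert gas in S14), and the absorber passes all inert gas, so inert gas in S4 = inert gas in S14 = 634.05 kg/h.
NH3 in S4: m_A = 460×0.592 + (1−0.296)·(1−0.725)·m_A, so m_A = 272.32/0.8064 = 337.7 kg/h.
S4 = 337.7 + 634.05 = 971.75 kg/h.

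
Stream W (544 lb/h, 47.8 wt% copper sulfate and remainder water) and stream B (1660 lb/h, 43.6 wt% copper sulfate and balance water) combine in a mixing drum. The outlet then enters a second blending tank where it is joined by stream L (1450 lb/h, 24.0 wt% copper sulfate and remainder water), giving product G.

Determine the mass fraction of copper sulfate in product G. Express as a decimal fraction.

0.364

Overall, product flow = 3654 lb/h.
copper sulfate in = 544×0.478 + 1660×0.436 + 1450×0.240 = 1331.8 lb/h.
copper sulfate fraction in G = 0.364.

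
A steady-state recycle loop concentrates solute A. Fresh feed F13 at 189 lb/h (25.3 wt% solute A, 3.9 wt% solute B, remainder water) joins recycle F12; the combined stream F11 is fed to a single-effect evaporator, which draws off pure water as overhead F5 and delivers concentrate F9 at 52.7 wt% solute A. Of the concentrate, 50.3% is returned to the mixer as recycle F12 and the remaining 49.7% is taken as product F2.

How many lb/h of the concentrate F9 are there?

Overall solute A balance (none leaves overhead): solute A in fresh feed = solute A in product, i.e. 189×0.253 = (1−0.503)·F9·0.527.
F9 = 47.817/(0.527×0.497) = 182.56 lb/h.

182.6 lb/h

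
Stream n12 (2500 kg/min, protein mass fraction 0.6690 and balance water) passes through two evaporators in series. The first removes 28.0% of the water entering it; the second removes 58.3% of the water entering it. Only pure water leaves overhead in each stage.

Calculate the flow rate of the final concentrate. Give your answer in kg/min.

1921 kg/min

water in feed = 2500×0.331 = 827.5 kg/min.
After stage 1: water left = (1−0.280)×827.5 = 595.8; stream total = 2268.3 kg/min.
After stage 2: water left = (1−0.583)×595.8 = 248.45; final concentrate = 1920.9 kg/min.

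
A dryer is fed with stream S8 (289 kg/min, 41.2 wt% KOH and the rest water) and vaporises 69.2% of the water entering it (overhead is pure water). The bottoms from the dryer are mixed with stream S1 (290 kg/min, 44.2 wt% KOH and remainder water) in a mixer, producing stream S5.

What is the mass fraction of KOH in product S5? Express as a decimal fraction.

0.5359

Vapour removed = 0.692×0.588×289 = 117.59 kg/min; concentrate = 171.41 kg/min.
KOH reaching the mixer = 119.07 (from concentrate) + 290×0.442 = 247.25 kg/min.
Product flow = 171.41 + 290 = 461.41 kg/min; KOH fraction = 0.5359.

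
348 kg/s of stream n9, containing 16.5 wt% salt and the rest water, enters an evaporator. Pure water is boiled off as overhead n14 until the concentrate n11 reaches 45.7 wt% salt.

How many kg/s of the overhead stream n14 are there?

salt is conserved: 348×0.165 = 57.42 kg/s all reports to the concentrate.
Concentrate = 57.42/(target fraction) = 125.65 kg/s.
Overhead = 348 − 125.65 = 222.35 kg/s.

222.4 kg/s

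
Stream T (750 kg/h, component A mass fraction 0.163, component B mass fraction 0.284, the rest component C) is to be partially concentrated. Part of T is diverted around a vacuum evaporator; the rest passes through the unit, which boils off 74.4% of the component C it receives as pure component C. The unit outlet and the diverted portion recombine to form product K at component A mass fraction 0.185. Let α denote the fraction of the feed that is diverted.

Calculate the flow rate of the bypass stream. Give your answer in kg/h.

533.2 kg/h

All 750×0.163 = 122.25 kg/h of component A reaches K, so K = 122.25/0.185 = 660.81 kg/h and vapour = 89.189 kg/h.
The evaporator receives (1−α)·750 of feed at 0.553 component C and removes 0.744 of that component C:
0.744×0.553×(1−α)×750 = 89.189
(1−α) = 89.189/308.57 = 0.2890;  α = 0.7110.
Bypass flow = 0.7110×750 = 533.22 kg/h.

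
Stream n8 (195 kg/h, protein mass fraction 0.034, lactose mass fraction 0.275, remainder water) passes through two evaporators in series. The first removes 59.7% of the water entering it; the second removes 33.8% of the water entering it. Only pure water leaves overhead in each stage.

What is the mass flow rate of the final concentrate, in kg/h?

96.2 kg/h

water in feed = 195×0.691 = 134.74 kg/h.
After stage 1: water left = (1−0.597)×134.74 = 54.302; stream total = 114.56 kg/h.
After stage 2: water left = (1−0.338)×54.302 = 35.948; final concentrate = 96.203 kg/h.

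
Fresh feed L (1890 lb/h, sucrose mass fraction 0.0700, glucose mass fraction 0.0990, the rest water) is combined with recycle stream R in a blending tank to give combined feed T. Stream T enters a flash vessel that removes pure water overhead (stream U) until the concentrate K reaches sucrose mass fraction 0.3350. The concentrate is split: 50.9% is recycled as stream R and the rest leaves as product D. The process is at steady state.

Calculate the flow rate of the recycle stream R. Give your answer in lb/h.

409.4 lb/h

Overall sucrose balance (none leaves overhead): sucrose in fresh feed = sucrose in product, i.e. 1890×0.070 = (1−0.509)·K·0.335.
K = 132.3/(0.335×0.491) = 804.33 lb/h.
Recycle R = 0.509×804.33 = 409.4 lb/h.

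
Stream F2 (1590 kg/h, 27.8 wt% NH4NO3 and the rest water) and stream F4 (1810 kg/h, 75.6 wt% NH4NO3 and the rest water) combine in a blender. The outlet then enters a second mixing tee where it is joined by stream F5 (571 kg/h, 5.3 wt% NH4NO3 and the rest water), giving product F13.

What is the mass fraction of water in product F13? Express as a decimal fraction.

0.5365

Overall, product flow = 3971 kg/h.
water in = 1590×0.722 + 1810×0.244 + 571×0.947 = 2130.4 kg/h.
water fraction in F13 = 0.5365.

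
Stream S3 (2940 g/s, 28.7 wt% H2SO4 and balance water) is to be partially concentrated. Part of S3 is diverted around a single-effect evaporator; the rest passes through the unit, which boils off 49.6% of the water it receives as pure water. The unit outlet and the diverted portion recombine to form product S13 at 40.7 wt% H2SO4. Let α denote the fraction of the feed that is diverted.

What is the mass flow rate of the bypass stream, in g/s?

488.9 g/s

All 2940×0.287 = 843.78 g/s of H2SO4 reaches S13, so S13 = 843.78/0.407 = 2073.2 g/s and vapour = 866.83 g/s.
The evaporator receives (1−α)·2940 of feed at 0.713 water and removes 0.496 of that water:
0.496×0.713×(1−α)×2940 = 866.83
(1−α) = 866.83/1039.7 = 0.8337;  α = 0.1663.
Bypass flow = 0.1663×2940 = 488.89 g/s.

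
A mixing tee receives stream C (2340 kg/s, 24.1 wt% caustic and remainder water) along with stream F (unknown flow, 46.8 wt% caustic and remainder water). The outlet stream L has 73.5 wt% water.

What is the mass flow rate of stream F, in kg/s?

Let F be the unknown flow. Total out = 2340 + F.
water balance: 1776.1 + 0.532·F = 0.735·(2340 + F)
(0.532 − 0.735)·F = 0.735×2340 − 1776.1 = -56.16
F = -56.16 / -0.203 = 276.65 kg/s

276.7 kg/s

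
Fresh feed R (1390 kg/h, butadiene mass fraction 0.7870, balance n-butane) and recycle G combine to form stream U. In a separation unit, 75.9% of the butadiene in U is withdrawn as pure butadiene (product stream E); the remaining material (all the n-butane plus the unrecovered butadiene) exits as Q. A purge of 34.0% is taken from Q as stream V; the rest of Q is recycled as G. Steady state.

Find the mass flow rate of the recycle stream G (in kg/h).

n-butane enters only via R and leaves only via the purge: 1390×0.213 = 0.340×(n-butane in Q), and the separation unit passes all n-butane, so n-butane in U = n-butane in Q = 870.79 kg/h.
butadiene in U: m_A = 1390×0.787 + (1−0.340)·(1−0.759)·m_A, so m_A = 1093.9/0.8409 = 1300.8 kg/h.
Q = (1−0.759)×1300.8 + 870.79 = 1184.3 kg/h.
Recycle G = (1−0.340)×1184.3 = 781.64 kg/h.

781.6 kg/h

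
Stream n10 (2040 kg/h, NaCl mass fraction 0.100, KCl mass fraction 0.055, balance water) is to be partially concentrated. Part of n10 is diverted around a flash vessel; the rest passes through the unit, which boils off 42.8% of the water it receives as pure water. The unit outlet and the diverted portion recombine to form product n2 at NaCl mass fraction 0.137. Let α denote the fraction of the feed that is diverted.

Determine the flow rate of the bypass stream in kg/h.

516.6 kg/h

All 2040×0.100 = 204 kg/h of NaCl reaches n2, so n2 = 204/0.137 = 1489.1 kg/h and vapour = 550.95 kg/h.
The evaporator receives (1−α)·2040 of feed at 0.845 water and removes 0.428 of that water:
0.428×0.845×(1−α)×2040 = 550.95
(1−α) = 550.95/737.79 = 0.7468;  α = 0.2532.
Bypass flow = 0.2532×2040 = 516.61 kg/h.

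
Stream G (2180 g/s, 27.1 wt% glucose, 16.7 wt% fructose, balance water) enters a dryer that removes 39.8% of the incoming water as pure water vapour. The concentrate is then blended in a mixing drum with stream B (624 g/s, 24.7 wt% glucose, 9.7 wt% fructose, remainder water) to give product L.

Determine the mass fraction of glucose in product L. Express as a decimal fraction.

0.322

Vapour removed = 0.398×0.562×2180 = 487.61 g/s; concentrate = 1692.4 g/s.
glucose reaching the mixer = 590.78 (from concentrate) + 624×0.247 = 744.91 g/s.
Product flow = 1692.4 + 624 = 2316.4 g/s; glucose fraction = 0.322.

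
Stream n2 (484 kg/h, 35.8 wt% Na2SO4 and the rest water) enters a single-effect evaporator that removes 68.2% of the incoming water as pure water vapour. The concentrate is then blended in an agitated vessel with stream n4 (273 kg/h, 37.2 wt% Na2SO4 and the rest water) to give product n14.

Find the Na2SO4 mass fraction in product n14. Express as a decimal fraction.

0.504

Vapour removed = 0.682×0.642×484 = 211.92 kg/h; concentrate = 272.08 kg/h.
Na2SO4 reaching the mixer = 173.27 (from concentrate) + 273×0.372 = 274.83 kg/h.
Product flow = 272.08 + 273 = 545.08 kg/h; Na2SO4 fraction = 0.504.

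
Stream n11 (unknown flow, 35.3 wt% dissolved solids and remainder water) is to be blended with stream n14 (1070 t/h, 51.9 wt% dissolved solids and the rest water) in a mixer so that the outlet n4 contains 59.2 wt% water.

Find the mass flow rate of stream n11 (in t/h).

2159 t/h

Let n11 be the unknown flow. Total out = 1070 + n11.
water balance: 514.67 + 0.647·n11 = 0.592·(1070 + n11)
(0.647 − 0.592)·n11 = 0.592×1070 − 514.67 = 118.77
n11 = 118.77 / 0.055 = 2159.5 t/h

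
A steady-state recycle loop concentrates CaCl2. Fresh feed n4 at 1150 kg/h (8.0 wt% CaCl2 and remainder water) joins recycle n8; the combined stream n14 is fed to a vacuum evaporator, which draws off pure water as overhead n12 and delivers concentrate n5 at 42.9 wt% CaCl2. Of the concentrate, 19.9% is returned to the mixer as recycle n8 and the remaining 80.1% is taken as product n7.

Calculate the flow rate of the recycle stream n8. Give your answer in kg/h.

53.28 kg/h

Overall CaCl2 balance (none leaves overhead): CaCl2 in fresh feed = CaCl2 in product, i.e. 1150×0.080 = (1−0.199)·n5·0.429.
n5 = 92/(0.429×0.801) = 267.73 kg/h.
Recycle n8 = 0.199×267.73 = 53.278 kg/h.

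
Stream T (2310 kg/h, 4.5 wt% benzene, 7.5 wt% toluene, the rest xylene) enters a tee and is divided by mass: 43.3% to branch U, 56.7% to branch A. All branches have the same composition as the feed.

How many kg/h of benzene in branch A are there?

Branch A total = 0.567×2310 = 1309.8 kg/h.
benzene in A = 0.045×1309.8 = 58.94 kg/h.

58.94 kg/h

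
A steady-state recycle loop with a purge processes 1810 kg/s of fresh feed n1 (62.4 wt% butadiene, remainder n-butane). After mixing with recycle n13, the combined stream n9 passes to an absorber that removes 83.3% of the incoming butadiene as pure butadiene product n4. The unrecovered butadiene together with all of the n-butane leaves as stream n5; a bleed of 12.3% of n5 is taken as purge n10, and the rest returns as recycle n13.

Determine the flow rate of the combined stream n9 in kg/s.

6856 kg/s

n-butane enters only via n1 and leaves only via the purge: 1810×0.376 = 0.123×(n-butane in n5), and the absorber passes all n-butane, so n-butane in n9 = n-butane in n5 = 5533 kg/s.
butadiene in n9: m_A = 1810×0.624 + (1−0.123)·(1−0.833)·m_A, so m_A = 1129.4/0.8535 = 1323.2 kg/s.
n9 = 1323.2 + 5533 = 6856.2 kg/s.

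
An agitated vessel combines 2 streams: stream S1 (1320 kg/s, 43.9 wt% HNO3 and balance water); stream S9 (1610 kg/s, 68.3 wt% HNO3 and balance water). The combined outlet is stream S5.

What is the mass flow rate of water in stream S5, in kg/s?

water out = water in = 1320×0.561 + 1610×0.317 = 1250.9 kg/s.

1251 kg/s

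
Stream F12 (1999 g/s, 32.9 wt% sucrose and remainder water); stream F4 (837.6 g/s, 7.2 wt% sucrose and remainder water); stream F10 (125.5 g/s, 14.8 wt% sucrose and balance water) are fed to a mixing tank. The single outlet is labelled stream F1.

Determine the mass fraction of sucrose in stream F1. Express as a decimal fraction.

0.249

Total flow out = 1999 + 837.6 + 125.5 = 2962.1 g/s.
sucrose in = 1999×0.329 + 837.6×0.072 + 125.5×0.148 = 736.55 g/s.
sucrose mass fraction in F1 = 736.55/2962.1 = 0.249.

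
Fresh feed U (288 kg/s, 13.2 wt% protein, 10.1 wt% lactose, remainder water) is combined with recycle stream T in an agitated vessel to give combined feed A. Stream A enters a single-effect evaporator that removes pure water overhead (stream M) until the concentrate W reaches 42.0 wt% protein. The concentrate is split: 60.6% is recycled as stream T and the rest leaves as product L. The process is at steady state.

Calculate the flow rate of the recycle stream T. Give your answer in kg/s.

Overall protein balance (none leaves overhead): protein in fresh feed = protein in product, i.e. 288×0.132 = (1−0.606)·W·0.420.
W = 38.016/(0.420×0.394) = 229.73 kg/s.
Recycle T = 0.606×229.73 = 139.22 kg/s.

139.2 kg/s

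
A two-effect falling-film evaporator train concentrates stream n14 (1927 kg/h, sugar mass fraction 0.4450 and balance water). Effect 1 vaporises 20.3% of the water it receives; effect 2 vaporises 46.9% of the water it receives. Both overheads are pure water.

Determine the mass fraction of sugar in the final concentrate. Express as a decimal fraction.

0.6545

water in feed = 1927×0.555 = 1069.5 kg/h.
After stage 1: water left = (1−0.203)×1069.5 = 852.38; stream total = 1709.9 kg/h.
After stage 2: water left = (1−0.469)×852.38 = 452.61; final concentrate = 1310.1 kg/h.
sugar fraction = 857.51/1310.1 = 0.6545.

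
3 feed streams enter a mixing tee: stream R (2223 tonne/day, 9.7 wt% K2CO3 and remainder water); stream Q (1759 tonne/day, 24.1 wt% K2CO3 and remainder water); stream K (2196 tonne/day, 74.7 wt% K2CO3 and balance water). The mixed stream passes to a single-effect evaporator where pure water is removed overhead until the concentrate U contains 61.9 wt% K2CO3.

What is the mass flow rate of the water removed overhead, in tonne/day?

2495 tonne/day

K2CO3 entering = 2223×0.097 + 1759×0.241 + 2196×0.747 = 2280 tonne/day.
All K2CO3 reports to U, so U = 2280/0.619 = 3683.3 tonne/day.
Total feed = 6178 tonne/day; overhead = 6178 − 3683.3 = 2494.7 tonne/day.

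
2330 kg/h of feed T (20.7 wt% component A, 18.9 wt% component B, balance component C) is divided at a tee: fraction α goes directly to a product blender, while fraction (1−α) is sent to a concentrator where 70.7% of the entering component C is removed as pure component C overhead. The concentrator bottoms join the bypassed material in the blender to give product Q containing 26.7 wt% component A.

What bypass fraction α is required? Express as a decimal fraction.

0.474

All 2330×0.207 = 482.31 kg/h of component A reaches Q, so Q = 482.31/0.267 = 1806.4 kg/h and vapour = 523.6 kg/h.
The evaporator receives (1−α)·2330 of feed at 0.604 component C and removes 0.707 of that component C:
0.707×0.604×(1−α)×2330 = 523.6
(1−α) = 523.6/994.98 = 0.5262;  α = 0.4738.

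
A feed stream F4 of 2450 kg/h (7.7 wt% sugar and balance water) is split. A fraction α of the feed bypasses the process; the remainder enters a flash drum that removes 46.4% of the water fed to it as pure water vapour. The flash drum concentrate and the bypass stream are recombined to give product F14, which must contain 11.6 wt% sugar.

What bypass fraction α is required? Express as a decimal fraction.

All 2450×0.077 = 188.65 kg/h of sugar reaches F14, so F14 = 188.65/0.116 = 1626.3 kg/h and vapour = 823.71 kg/h.
The evaporator receives (1−α)·2450 of feed at 0.923 water and removes 0.464 of that water:
0.464×0.923×(1−α)×2450 = 823.71
(1−α) = 823.71/1049.3 = 0.7850;  α = 0.2150.

0.215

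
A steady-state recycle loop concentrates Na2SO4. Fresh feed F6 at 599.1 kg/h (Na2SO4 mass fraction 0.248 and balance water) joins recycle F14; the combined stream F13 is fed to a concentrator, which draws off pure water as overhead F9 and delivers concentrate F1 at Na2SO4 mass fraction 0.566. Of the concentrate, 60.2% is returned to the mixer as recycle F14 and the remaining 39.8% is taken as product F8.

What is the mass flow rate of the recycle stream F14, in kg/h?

397.1 kg/h

Overall Na2SO4 balance (none leaves overhead): Na2SO4 in fresh feed = Na2SO4 in product, i.e. 599.1×0.248 = (1−0.602)·F1·0.566.
F1 = 148.58/(0.566×0.398) = 659.56 kg/h.
Recycle F14 = 0.602×659.56 = 397.05 kg/h.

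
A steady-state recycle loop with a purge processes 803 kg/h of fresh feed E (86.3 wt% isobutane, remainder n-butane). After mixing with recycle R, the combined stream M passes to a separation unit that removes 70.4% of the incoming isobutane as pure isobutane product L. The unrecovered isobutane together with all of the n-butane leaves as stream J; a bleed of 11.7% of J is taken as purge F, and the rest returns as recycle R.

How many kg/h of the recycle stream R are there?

1075 kg/h

n-butane enters only via E and leaves only via the purge: 803×0.137 = 0.117×(n-butane in J), and the separation unit passes all n-butane, so n-butane in M = n-butane in J = 940.26 kg/h.
isobutane in M: m_A = 803×0.863 + (1−0.117)·(1−0.704)·m_A, so m_A = 692.99/0.7386 = 938.21 kg/h.
J = (1−0.704)×938.21 + 940.26 = 1218 kg/h.
Recycle R = (1−0.117)×1218 = 1075.5 kg/h.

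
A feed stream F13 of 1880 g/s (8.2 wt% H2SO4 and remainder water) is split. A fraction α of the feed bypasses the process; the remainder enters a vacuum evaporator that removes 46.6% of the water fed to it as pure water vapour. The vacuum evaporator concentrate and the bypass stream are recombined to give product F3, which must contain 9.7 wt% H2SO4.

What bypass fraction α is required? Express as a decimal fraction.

All 1880×0.082 = 154.16 g/s of H2SO4 reaches F3, so F3 = 154.16/0.097 = 1589.3 g/s and vapour = 290.72 g/s.
The evaporator receives (1−α)·1880 of feed at 0.918 water and removes 0.466 of that water:
0.466×0.918×(1−α)×1880 = 290.72
(1−α) = 290.72/804.24 = 0.3615;  α = 0.6385.

0.639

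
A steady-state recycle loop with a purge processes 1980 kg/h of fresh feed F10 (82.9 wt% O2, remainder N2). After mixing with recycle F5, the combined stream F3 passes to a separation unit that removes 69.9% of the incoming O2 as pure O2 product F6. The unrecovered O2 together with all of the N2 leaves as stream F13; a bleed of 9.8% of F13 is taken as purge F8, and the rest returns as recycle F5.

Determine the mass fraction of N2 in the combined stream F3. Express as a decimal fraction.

0.6053

N2 enters only via F10 and leaves only via the purge: 1980×0.171 = 0.098×(N2 in F13), and the separation unit passes all N2, so N2 in F3 = N2 in F13 = 3454.9 kg/h.
O2 in F3: m_A = 1980×0.829 + (1−0.098)·(1−0.699)·m_A, so m_A = 1641.4/0.7285 = 2253.2 kg/h.
F3 = 2253.2 + 3454.9 = 5708.1 kg/h.
N2 fraction in F3 = 3454.9/5708.1 = 0.6053.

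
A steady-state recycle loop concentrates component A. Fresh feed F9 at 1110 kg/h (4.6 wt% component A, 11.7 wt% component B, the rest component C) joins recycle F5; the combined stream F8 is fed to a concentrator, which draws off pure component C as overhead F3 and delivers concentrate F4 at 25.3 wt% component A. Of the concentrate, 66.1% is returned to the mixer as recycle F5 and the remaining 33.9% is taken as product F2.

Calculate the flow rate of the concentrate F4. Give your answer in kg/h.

595.3 kg/h

Overall component A balance (none leaves overhead): component A in fresh feed = component A in product, i.e. 1110×0.046 = (1−0.661)·F4·0.253.
F4 = 51.06/(0.253×0.339) = 595.33 kg/h.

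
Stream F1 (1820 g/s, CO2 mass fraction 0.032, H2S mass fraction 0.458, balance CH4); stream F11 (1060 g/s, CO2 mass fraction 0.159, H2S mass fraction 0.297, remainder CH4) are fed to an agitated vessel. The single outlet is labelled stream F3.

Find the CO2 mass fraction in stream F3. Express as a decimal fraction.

0.079

Total flow out = 1820 + 1060 = 2880 g/s.
CO2 in = 1820×0.032 + 1060×0.159 = 226.78 g/s.
CO2 mass fraction in F3 = 226.78/2880 = 0.079.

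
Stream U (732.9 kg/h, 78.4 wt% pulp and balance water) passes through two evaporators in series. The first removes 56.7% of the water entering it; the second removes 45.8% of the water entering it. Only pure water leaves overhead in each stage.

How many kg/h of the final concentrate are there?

611.7 kg/h

water in feed = 732.9×0.216 = 158.31 kg/h.
After stage 1: water left = (1−0.567)×158.31 = 68.547; stream total = 643.14 kg/h.
After stage 2: water left = (1−0.458)×68.547 = 37.152; final concentrate = 611.75 kg/h.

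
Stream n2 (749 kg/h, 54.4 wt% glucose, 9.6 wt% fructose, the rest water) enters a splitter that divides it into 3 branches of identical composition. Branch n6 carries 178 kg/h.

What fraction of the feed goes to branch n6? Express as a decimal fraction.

Fraction to n6 = 178/749 = 0.2377.

0.238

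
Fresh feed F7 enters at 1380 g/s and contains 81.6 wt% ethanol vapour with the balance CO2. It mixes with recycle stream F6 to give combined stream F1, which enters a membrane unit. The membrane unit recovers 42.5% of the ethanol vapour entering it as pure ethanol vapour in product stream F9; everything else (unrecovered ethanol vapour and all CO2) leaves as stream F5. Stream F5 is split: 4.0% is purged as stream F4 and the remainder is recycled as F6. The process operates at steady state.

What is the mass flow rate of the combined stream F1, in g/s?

8862 g/s

CO2 enters only via F7 and leaves only via the purge: 1380×0.184 = 0.040×(CO2 in F5), and the membrane unit passes all CO2, so CO2 in F1 = CO2 in F5 = 6348 g/s.
ethanol vapour in F1: m_A = 1380×0.816 + (1−0.040)·(1−0.425)·m_A, so m_A = 1126.1/0.4480 = 2513.6 g/s.
F1 = 2513.6 + 6348 = 8861.6 g/s.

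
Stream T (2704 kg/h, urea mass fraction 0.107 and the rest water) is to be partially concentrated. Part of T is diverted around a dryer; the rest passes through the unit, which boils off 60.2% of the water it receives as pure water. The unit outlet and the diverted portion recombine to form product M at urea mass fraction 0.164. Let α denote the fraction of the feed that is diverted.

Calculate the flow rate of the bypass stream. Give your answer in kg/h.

955.8 kg/h

All 2704×0.107 = 289.33 kg/h of urea reaches M, so M = 289.33/0.164 = 1764.2 kg/h and vapour = 939.8 kg/h.
The evaporator receives (1−α)·2704 of feed at 0.893 water and removes 0.602 of that water:
0.602×0.893×(1−α)×2704 = 939.8
(1−α) = 939.8/1453.6 = 0.6465;  α = 0.3535.
Bypass flow = 0.3535×2704 = 955.81 kg/h.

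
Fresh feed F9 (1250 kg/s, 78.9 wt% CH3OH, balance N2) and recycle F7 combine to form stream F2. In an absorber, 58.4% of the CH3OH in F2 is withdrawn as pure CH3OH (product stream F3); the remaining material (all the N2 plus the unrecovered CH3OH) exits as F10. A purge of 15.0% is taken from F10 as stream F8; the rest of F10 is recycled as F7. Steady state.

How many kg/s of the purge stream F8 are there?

N2 enters only via F9 and leaves only via the purge: 1250×0.211 = 0.150×(N2 in F10), and the absorber passes all N2, so N2 in F2 = N2 in F10 = 1758.3 kg/s.
CH3OH in F2: m_A = 1250×0.789 + (1−0.150)·(1−0.584)·m_A, so m_A = 986.25/0.6464 = 1525.8 kg/s.
F10 = (1−0.584)×1525.8 + 1758.3 = 2393 kg/s.
Purge F8 = 0.150×2393 = 358.96 kg/s.

359 kg/s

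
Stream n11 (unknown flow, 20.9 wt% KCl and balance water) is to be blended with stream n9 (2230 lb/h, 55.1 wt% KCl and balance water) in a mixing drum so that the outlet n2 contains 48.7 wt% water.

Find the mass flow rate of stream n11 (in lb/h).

Let n11 be the unknown flow. Total out = 2230 + n11.
water balance: 1001.3 + 0.791·n11 = 0.487·(2230 + n11)
(0.791 − 0.487)·n11 = 0.487×2230 − 1001.3 = 84.74
n11 = 84.74 / 0.304 = 278.75 lb/h

278.8 lb/h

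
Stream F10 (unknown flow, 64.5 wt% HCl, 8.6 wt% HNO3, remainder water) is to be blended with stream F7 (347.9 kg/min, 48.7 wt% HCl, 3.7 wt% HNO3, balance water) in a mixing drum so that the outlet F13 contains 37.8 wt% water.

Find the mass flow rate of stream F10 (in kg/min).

Let F10 be the unknown flow. Total out = 347.9 + F10.
water balance: 165.6 + 0.269·F10 = 0.378·(347.9 + F10)
(0.269 − 0.378)·F10 = 0.378×347.9 − 165.6 = -34.094
F10 = -34.094 / -0.109 = 312.79 kg/min

312.8 kg/min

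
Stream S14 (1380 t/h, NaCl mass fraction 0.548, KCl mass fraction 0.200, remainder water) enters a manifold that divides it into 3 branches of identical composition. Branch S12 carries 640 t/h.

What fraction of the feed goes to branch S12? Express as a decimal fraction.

0.464

Fraction to S12 = 640/1380 = 0.4638.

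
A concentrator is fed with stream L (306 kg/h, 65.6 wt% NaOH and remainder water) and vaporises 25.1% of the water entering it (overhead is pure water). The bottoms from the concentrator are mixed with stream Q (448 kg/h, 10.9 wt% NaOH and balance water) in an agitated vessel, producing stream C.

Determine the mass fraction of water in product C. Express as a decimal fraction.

Vapour removed = 0.251×0.344×306 = 26.421 kg/h; concentrate = 279.58 kg/h.
water reaching the mixer = 78.843 (from concentrate) + 448×0.891 = 478.01 kg/h.
Product flow = 279.58 + 448 = 727.58 kg/h; water fraction = 0.657.

0.657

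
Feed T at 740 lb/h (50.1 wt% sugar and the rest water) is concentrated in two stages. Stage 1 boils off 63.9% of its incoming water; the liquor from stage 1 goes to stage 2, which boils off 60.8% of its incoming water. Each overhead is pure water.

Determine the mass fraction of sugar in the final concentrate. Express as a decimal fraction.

water in feed = 740×0.499 = 369.26 lb/h.
After stage 1: water left = (1−0.639)×369.26 = 133.3; stream total = 504.04 lb/h.
After stage 2: water left = (1−0.608)×133.3 = 52.255; final concentrate = 422.99 lb/h.
sugar fraction = 370.74/422.99 = 0.876.

0.876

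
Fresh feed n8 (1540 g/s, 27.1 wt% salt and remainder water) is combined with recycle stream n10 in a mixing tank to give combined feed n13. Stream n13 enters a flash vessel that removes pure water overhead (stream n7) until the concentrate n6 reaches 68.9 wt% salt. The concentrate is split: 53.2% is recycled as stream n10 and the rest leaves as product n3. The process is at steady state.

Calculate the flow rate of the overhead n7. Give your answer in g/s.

Overall salt balance (none leaves overhead): salt in fresh feed = salt in product, i.e. 1540×0.271 = (1−0.532)·n6·0.689.
n6 = 417.34/(0.689×0.468) = 1294.3 g/s.
Recycle n10 = 0.532×1294.3 = 688.55 g/s.
Combined feed n13 = 1540 + 688.55 = 2228.6 g/s.
Overhead n7 = n13 − n6 = 2228.6 − 1294.3 = 934.28 g/s.

934.3 g/s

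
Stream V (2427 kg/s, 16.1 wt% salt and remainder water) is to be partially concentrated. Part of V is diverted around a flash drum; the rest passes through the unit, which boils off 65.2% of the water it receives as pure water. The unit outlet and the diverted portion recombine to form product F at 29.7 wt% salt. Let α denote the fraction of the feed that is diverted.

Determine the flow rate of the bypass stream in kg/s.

395.4 kg/s

All 2427×0.161 = 390.75 kg/s of salt reaches F, so F = 390.75/0.297 = 1315.6 kg/s and vapour = 1111.4 kg/s.
The evaporator receives (1−α)·2427 of feed at 0.839 water and removes 0.652 of that water:
0.652×0.839×(1−α)×2427 = 1111.4
(1−α) = 1111.4/1327.6 = 0.8371;  α = 0.1629.
Bypass flow = 0.1629×2427 = 395.38 kg/s.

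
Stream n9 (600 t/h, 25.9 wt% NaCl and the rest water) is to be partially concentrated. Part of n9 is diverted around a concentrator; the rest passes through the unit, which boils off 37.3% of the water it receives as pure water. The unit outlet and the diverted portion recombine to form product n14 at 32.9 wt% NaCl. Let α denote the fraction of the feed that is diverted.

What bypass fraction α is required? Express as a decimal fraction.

All 600×0.259 = 155.4 t/h of NaCl reaches n14, so n14 = 155.4/0.329 = 472.34 t/h and vapour = 127.66 t/h.
The evaporator receives (1−α)·600 of feed at 0.741 water and removes 0.373 of that water:
0.373×0.741×(1−α)×600 = 127.66
(1−α) = 127.66/165.84 = 0.7698;  α = 0.2302.

0.230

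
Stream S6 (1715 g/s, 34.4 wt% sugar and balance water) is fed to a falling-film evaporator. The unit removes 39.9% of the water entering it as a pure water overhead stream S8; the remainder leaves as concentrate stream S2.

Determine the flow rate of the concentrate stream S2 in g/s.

water entering = 1715×0.656 = 1125 g/s; overhead removed = 0.399×1125 = 448.89 g/s.
Concentrate = 1715 − 448.89 = 1266.1 g/s.

1266 g/s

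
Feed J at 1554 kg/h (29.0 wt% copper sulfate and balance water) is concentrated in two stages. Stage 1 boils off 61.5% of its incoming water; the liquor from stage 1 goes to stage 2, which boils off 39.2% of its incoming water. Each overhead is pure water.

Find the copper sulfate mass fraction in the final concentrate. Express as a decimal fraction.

water in feed = 1554×0.710 = 1103.3 kg/h.
After stage 1: water left = (1−0.615)×1103.3 = 424.79; stream total = 875.45 kg/h.
After stage 2: water left = (1−0.392)×424.79 = 258.27; final concentrate = 708.93 kg/h.
copper sulfate fraction = 450.66/708.93 = 0.636.

0.636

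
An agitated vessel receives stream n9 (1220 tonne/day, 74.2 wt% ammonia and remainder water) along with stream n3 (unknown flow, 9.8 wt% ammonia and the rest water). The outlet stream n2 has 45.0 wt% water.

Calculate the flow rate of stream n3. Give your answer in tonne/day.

Let n3 be the unknown flow. Total out = 1220 + n3.
water balance: 314.76 + 0.902·n3 = 0.450·(1220 + n3)
(0.902 − 0.450)·n3 = 0.450×1220 − 314.76 = 234.24
n3 = 234.24 / 0.452 = 518.23 tonne/day

518.2 tonne/day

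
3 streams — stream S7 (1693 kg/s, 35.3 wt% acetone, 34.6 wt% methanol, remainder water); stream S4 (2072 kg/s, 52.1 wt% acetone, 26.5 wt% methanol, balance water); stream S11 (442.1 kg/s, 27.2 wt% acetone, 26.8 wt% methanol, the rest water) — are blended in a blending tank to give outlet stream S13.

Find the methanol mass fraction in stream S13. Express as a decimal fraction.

Total flow out = 1693 + 2072 + 442.1 = 4207.1 kg/s.
methanol in = 1693×0.346 + 2072×0.265 + 442.1×0.268 = 1253.3 kg/s.
methanol mass fraction in S13 = 1253.3/4207.1 = 0.298.

0.298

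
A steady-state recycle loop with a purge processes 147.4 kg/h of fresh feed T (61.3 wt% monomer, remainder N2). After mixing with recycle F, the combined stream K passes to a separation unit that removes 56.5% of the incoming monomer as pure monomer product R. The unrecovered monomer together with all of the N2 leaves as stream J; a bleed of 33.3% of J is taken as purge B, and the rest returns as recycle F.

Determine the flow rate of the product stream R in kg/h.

71.92 kg/h

monomer in K: m_A = 147.4×0.613 + (1−0.333)·(1−0.565)·m_A, so m_A = 90.356/0.7099 = 127.29 kg/h.
Product R = 0.565×127.29 = 71.918 kg/h.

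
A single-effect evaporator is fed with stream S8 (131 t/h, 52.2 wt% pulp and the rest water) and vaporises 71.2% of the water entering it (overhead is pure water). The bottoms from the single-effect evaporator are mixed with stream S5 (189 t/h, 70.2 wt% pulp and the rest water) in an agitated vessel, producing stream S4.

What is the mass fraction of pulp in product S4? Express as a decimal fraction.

0.730

Vapour removed = 0.712×0.478×131 = 44.584 t/h; concentrate = 86.416 t/h.
pulp reaching the mixer = 68.382 (from concentrate) + 189×0.702 = 201.06 t/h.
Product flow = 86.416 + 189 = 275.42 t/h; pulp fraction = 0.730.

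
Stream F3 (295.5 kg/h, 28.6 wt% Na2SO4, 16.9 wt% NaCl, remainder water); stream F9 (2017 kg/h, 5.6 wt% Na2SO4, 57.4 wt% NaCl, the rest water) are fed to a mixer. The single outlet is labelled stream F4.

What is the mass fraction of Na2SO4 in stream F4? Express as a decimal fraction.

0.085

Total flow out = 295.5 + 2017 = 2312.5 kg/h.
Na2SO4 in = 295.5×0.286 + 2017×0.056 = 197.46 kg/h.
Na2SO4 mass fraction in F4 = 197.46/2312.5 = 0.085.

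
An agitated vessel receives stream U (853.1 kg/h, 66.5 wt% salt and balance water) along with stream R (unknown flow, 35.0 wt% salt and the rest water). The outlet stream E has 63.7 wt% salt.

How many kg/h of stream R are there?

Let R be the unknown flow. Total out = 853.1 + R.
salt balance: 567.31 + 0.350·R = 0.637·(853.1 + R)
(0.350 − 0.637)·R = 0.637×853.1 − 567.31 = -23.887
R = -23.887 / -0.287 = 83.229 kg/h

83.23 kg/h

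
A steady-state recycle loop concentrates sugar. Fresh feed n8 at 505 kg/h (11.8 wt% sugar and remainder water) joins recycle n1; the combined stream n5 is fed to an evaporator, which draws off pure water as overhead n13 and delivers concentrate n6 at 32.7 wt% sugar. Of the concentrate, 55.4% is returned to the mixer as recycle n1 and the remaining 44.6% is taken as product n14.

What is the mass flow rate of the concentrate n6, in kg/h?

Overall sugar balance (none leaves overhead): sugar in fresh feed = sugar in product, i.e. 505×0.118 = (1−0.554)·n6·0.327.
n6 = 59.59/(0.327×0.446) = 408.59 kg/h.

408.6 kg/h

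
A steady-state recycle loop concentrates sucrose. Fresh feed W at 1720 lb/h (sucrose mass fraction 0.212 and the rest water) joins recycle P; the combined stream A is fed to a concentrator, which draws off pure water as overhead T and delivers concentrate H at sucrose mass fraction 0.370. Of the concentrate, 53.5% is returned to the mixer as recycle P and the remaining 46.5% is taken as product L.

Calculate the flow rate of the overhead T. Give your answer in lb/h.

734.5 lb/h

Overall sucrose balance (none leaves overhead): sucrose in fresh feed = sucrose in product, i.e. 1720×0.212 = (1−0.535)·H·0.370.
H = 364.64/(0.370×0.465) = 2119.4 lb/h.
Recycle P = 0.535×2119.4 = 1133.9 lb/h.
Combined feed A = 1720 + 1133.9 = 2853.9 lb/h.
Overhead T = A − H = 2853.9 − 2119.4 = 734.49 lb/h.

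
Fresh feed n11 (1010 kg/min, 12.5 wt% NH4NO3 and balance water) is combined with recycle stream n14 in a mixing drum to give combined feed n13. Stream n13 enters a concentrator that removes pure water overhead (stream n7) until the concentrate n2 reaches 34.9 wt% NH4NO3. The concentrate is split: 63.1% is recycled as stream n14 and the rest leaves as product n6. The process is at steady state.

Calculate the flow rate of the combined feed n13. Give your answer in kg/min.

1629 kg/min

Overall NH4NO3 balance (none leaves overhead): NH4NO3 in fresh feed = NH4NO3 in product, i.e. 1010×0.125 = (1−0.631)·n2·0.349.
n2 = 126.25/(0.349×0.369) = 980.35 kg/min.
Recycle n14 = 0.631×980.35 = 618.6 kg/min.
Combined feed n13 = 1010 + 618.6 = 1628.6 kg/min.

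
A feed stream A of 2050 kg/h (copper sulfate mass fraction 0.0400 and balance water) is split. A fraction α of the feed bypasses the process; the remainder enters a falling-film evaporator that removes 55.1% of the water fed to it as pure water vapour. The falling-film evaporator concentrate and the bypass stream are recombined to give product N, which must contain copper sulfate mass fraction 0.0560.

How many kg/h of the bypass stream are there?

942.7 kg/h

All 2050×0.040 = 82 kg/h of copper sulfate reaches N, so N = 82/0.056 = 1464.3 kg/h and vapour = 585.71 kg/h.
The evaporator receives (1−α)·2050 of feed at 0.960 water and removes 0.551 of that water:
0.551×0.960×(1−α)×2050 = 585.71
(1−α) = 585.71/1084.4 = 0.5401;  α = 0.4599.
Bypass flow = 0.4599×2050 = 942.71 kg/h.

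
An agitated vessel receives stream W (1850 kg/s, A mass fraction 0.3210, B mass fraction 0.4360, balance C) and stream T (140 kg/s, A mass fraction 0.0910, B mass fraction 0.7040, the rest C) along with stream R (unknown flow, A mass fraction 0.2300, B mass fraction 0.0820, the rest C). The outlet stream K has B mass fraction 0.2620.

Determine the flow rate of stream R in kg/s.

2132 kg/s

Let R be the unknown flow. Total out = 1990 + R.
B balance: 905.16 + 0.082·R = 0.262·(1990 + R)
(0.082 − 0.262)·R = 0.262×1990 − 905.16 = -383.78
R = -383.78 / -0.180 = 2132.1 kg/s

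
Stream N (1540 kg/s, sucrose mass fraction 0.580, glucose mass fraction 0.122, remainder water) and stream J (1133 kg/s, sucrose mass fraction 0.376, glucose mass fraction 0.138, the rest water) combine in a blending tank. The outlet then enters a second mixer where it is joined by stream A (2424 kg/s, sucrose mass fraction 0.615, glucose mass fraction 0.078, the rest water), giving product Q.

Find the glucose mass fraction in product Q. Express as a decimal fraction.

0.105

Overall, product flow = 5097 kg/s.
glucose in = 1540×0.122 + 1133×0.138 + 2424×0.078 = 533.31 kg/s.
glucose fraction in Q = 0.105.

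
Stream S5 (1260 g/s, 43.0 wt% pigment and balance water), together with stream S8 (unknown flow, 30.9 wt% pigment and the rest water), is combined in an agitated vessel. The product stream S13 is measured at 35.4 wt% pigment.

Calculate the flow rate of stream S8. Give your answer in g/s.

Let S8 be the unknown flow. Total out = 1260 + S8.
pigment balance: 541.8 + 0.309·S8 = 0.354·(1260 + S8)
(0.309 − 0.354)·S8 = 0.354×1260 − 541.8 = -95.76
S8 = -95.76 / -0.045 = 2128 g/s

2128 g/s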